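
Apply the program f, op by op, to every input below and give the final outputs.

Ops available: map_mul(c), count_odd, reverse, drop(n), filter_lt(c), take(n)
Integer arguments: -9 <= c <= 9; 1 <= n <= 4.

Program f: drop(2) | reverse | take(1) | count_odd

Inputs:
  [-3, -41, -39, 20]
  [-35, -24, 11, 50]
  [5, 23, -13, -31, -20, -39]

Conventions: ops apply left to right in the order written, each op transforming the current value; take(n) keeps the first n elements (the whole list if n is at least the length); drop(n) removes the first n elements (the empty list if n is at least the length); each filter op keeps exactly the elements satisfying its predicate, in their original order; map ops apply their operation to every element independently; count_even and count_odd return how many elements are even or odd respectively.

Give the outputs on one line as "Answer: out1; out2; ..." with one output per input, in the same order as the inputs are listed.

0; 0; 1

Execution, op by op:
  [-3, -41, -39, 20] -> [-39, 20] -> [20, -39] -> [20] -> 0
  [-35, -24, 11, 50] -> [11, 50] -> [50, 11] -> [50] -> 0
  [5, 23, -13, -31, -20, -39] -> [-13, -31, -20, -39] -> [-39, -20, -31, -13] -> [-39] -> 1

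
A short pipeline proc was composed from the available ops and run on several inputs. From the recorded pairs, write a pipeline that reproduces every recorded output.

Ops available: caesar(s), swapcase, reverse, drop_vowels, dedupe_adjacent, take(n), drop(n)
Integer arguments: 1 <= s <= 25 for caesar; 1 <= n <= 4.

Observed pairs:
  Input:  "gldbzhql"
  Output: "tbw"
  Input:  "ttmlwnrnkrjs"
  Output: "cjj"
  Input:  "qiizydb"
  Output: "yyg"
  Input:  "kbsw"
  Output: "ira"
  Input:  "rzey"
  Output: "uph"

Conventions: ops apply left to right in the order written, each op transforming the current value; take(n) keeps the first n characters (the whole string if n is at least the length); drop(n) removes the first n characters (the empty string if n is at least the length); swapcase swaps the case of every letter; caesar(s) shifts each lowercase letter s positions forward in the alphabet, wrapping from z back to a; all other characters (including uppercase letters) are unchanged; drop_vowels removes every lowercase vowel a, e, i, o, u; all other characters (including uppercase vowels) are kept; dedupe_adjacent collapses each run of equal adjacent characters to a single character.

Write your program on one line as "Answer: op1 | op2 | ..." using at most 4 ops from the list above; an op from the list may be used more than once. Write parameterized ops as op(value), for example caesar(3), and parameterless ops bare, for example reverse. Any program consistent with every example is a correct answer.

caesar(16) | take(3) | reverse

Check, running the answer program on each example:
  "gldbzhql" -> "wbtrpxgb" -> "wbt" -> "tbw"
  "ttmlwnrnkrjs" -> "jjcbmdhdahzi" -> "jjc" -> "cjj"
  "qiizydb" -> "gyypotr" -> "gyy" -> "yyg"
  "kbsw" -> "arim" -> "ari" -> "ira"
  "rzey" -> "hpuo" -> "hpu" -> "uph"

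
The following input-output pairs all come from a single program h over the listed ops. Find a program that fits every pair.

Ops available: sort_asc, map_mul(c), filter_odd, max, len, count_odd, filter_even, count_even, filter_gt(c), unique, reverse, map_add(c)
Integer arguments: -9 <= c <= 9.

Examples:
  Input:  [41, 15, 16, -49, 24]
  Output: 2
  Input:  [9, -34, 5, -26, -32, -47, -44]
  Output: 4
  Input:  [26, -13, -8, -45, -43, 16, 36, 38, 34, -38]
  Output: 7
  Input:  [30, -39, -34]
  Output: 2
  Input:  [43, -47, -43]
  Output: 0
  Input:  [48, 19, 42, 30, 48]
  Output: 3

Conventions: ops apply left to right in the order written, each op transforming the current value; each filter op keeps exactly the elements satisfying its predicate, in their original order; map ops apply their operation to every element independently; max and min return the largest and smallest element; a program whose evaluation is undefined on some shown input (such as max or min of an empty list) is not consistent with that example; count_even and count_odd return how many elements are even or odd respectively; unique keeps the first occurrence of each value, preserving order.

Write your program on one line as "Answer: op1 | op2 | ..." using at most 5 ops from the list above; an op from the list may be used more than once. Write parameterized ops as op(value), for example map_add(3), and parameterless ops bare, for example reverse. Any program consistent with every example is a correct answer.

reverse | unique | map_mul(-9) | map_add(6) | count_even

Check, running the answer program on each example:
  [41, 15, 16, -49, 24] -> [24, -49, 16, 15, 41] -> [24, -49, 16, 15, 41] -> [-216, 441, -144, -135, -369] -> [-210, 447, -138, -129, -363] -> 2
  [9, -34, 5, -26, -32, -47, -44] -> [-44, -47, -32, -26, 5, -34, 9] -> [-44, -47, -32, -26, 5, -34, 9] -> [396, 423, 288, 234, -45, 306, -81] -> [402, 429, 294, 240, -39, 312, -75] -> 4
  [26, -13, -8, -45, -43, 16, 36, 38, 34, -38] -> [-38, 34, 38, 36, 16, -43, -45, -8, -13, 26] -> [-38, 34, 38, 36, 16, -43, -45, -8, -13, 26] -> [342, -306, -342, -324, -144, 387, 405, 72, 117, -234] -> [348, -300, -336, -318, -138, 393, 411, 78, 123, -228] -> 7
  [30, -39, -34] -> [-34, -39, 30] -> [-34, -39, 30] -> [306, 351, -270] -> [312, 357, -264] -> 2
  [43, -47, -43] -> [-43, -47, 43] -> [-43, -47, 43] -> [387, 423, -387] -> [393, 429, -381] -> 0
  [48, 19, 42, 30, 48] -> [48, 30, 42, 19, 48] -> [48, 30, 42, 19] -> [-432, -270, -378, -171] -> [-426, -264, -372, -165] -> 3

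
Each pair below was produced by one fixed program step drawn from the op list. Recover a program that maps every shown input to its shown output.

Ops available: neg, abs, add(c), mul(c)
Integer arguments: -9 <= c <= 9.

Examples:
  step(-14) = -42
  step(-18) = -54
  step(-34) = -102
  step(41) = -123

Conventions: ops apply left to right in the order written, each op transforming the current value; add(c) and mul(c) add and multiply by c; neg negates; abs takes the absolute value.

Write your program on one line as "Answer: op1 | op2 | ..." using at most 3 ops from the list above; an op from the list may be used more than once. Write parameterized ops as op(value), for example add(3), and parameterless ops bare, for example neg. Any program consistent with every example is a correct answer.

mul(3) | abs | neg

Check, running the answer program on each example:
  -14 -> -42 -> 42 -> -42
  -18 -> -54 -> 54 -> -54
  -34 -> -102 -> 102 -> -102
  41 -> 123 -> 123 -> -123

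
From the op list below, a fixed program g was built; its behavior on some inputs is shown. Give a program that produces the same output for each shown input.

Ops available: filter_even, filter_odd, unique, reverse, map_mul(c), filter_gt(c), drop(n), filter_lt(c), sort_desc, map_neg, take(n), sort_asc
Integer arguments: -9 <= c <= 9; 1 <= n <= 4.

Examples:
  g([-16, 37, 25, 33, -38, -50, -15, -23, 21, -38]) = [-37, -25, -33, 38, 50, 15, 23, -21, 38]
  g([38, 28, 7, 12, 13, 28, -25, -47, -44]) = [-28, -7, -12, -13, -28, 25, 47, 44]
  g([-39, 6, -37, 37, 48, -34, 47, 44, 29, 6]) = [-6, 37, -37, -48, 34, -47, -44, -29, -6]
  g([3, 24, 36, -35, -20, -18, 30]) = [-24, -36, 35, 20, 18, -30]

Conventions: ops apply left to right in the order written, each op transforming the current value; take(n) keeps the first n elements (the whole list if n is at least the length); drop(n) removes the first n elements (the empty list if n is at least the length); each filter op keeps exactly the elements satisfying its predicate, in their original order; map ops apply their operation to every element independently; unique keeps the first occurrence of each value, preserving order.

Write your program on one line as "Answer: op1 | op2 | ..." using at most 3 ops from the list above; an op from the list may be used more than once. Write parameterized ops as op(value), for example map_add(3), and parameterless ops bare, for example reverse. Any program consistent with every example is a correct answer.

map_neg | drop(1)

Check, running the answer program on each example:
  [-16, 37, 25, 33, -38, -50, -15, -23, 21, -38] -> [16, -37, -25, -33, 38, 50, 15, 23, -21, 38] -> [-37, -25, -33, 38, 50, 15, 23, -21, 38]
  [38, 28, 7, 12, 13, 28, -25, -47, -44] -> [-38, -28, -7, -12, -13, -28, 25, 47, 44] -> [-28, -7, -12, -13, -28, 25, 47, 44]
  [-39, 6, -37, 37, 48, -34, 47, 44, 29, 6] -> [39, -6, 37, -37, -48, 34, -47, -44, -29, -6] -> [-6, 37, -37, -48, 34, -47, -44, -29, -6]
  [3, 24, 36, -35, -20, -18, 30] -> [-3, -24, -36, 35, 20, 18, -30] -> [-24, -36, 35, 20, 18, -30]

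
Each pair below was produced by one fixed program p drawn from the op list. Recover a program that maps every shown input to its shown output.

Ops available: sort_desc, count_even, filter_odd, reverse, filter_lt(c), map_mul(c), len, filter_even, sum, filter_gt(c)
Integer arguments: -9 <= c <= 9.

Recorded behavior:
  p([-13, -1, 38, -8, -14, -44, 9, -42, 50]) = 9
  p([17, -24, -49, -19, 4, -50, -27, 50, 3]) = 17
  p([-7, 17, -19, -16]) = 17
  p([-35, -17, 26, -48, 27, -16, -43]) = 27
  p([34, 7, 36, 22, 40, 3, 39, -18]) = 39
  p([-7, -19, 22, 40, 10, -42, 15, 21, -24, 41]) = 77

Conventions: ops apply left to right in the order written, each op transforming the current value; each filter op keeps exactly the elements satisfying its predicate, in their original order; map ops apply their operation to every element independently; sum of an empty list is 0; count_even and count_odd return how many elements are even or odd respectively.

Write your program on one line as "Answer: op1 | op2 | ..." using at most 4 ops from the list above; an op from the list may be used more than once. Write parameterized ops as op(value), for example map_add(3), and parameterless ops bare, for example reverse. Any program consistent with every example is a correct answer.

filter_odd | filter_gt(7) | sum

Check, running the answer program on each example:
  [-13, -1, 38, -8, -14, -44, 9, -42, 50] -> [-13, -1, 9] -> [9] -> 9
  [17, -24, -49, -19, 4, -50, -27, 50, 3] -> [17, -49, -19, -27, 3] -> [17] -> 17
  [-7, 17, -19, -16] -> [-7, 17, -19] -> [17] -> 17
  [-35, -17, 26, -48, 27, -16, -43] -> [-35, -17, 27, -43] -> [27] -> 27
  [34, 7, 36, 22, 40, 3, 39, -18] -> [7, 3, 39] -> [39] -> 39
  [-7, -19, 22, 40, 10, -42, 15, 21, -24, 41] -> [-7, -19, 15, 21, 41] -> [15, 21, 41] -> 77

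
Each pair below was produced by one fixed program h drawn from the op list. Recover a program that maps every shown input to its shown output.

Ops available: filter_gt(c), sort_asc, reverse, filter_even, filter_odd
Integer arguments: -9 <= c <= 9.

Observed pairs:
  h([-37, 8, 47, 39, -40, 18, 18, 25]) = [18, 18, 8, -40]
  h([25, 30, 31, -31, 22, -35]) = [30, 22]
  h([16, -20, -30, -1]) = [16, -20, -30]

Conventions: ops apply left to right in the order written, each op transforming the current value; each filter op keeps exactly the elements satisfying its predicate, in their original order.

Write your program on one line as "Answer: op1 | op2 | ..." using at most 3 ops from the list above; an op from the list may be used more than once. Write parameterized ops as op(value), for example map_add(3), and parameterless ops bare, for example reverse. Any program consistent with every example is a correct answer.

sort_asc | filter_even | reverse

Check, running the answer program on each example:
  [-37, 8, 47, 39, -40, 18, 18, 25] -> [-40, -37, 8, 18, 18, 25, 39, 47] -> [-40, 8, 18, 18] -> [18, 18, 8, -40]
  [25, 30, 31, -31, 22, -35] -> [-35, -31, 22, 25, 30, 31] -> [22, 30] -> [30, 22]
  [16, -20, -30, -1] -> [-30, -20, -1, 16] -> [-30, -20, 16] -> [16, -20, -30]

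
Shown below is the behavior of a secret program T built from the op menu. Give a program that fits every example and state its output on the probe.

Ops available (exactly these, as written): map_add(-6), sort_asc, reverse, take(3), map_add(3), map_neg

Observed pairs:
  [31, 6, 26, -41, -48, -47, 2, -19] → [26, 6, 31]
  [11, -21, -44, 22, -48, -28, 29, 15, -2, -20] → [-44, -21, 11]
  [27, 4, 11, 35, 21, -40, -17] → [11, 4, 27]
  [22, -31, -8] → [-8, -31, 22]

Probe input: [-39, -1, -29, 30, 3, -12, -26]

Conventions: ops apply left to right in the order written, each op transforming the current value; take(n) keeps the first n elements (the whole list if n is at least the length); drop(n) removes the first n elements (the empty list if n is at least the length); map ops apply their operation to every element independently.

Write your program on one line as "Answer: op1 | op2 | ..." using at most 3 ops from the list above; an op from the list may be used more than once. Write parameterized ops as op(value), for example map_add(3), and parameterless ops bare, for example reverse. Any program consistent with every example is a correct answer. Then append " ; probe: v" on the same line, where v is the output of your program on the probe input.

take(3) | reverse ; probe: [-29, -1, -39]

Check, running the answer program on each example:
  [31, 6, 26, -41, -48, -47, 2, -19] -> [31, 6, 26] -> [26, 6, 31]
  [11, -21, -44, 22, -48, -28, 29, 15, -2, -20] -> [11, -21, -44] -> [-44, -21, 11]
  [27, 4, 11, 35, 21, -40, -17] -> [27, 4, 11] -> [11, 4, 27]
  [22, -31, -8] -> [22, -31, -8] -> [-8, -31, 22]
  probe: [-39, -1, -29, 30, 3, -12, -26] -> [-39, -1, -29] -> [-29, -1, -39]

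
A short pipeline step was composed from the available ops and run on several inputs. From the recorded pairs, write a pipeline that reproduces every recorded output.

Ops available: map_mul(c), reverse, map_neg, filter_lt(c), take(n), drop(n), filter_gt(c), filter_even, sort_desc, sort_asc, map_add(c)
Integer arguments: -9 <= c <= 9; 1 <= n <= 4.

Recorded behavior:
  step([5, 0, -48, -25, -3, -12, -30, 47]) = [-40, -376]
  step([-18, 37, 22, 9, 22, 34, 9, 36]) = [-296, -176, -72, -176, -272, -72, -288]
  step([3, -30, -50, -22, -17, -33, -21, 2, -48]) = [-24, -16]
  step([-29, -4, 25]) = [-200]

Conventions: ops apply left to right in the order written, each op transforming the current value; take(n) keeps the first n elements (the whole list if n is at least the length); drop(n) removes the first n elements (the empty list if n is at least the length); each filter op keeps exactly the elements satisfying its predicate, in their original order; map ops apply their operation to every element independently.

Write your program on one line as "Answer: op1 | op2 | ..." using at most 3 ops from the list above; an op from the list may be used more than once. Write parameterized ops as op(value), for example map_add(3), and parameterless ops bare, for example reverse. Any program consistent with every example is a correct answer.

map_mul(-8) | filter_lt(-1)

Check, running the answer program on each example:
  [5, 0, -48, -25, -3, -12, -30, 47] -> [-40, 0, 384, 200, 24, 96, 240, -376] -> [-40, -376]
  [-18, 37, 22, 9, 22, 34, 9, 36] -> [144, -296, -176, -72, -176, -272, -72, -288] -> [-296, -176, -72, -176, -272, -72, -288]
  [3, -30, -50, -22, -17, -33, -21, 2, -48] -> [-24, 240, 400, 176, 136, 264, 168, -16, 384] -> [-24, -16]
  [-29, -4, 25] -> [232, 32, -200] -> [-200]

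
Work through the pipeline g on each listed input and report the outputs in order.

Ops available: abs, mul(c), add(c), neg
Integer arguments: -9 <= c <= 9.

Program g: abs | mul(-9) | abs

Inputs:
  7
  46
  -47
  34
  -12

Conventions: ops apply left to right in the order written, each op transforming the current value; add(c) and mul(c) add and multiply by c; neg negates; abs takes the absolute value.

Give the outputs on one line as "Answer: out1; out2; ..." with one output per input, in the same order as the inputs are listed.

Execution, op by op:
  7 -> 7 -> -63 -> 63
  46 -> 46 -> -414 -> 414
  -47 -> 47 -> -423 -> 423
  34 -> 34 -> -306 -> 306
  -12 -> 12 -> -108 -> 108

63; 414; 423; 306; 108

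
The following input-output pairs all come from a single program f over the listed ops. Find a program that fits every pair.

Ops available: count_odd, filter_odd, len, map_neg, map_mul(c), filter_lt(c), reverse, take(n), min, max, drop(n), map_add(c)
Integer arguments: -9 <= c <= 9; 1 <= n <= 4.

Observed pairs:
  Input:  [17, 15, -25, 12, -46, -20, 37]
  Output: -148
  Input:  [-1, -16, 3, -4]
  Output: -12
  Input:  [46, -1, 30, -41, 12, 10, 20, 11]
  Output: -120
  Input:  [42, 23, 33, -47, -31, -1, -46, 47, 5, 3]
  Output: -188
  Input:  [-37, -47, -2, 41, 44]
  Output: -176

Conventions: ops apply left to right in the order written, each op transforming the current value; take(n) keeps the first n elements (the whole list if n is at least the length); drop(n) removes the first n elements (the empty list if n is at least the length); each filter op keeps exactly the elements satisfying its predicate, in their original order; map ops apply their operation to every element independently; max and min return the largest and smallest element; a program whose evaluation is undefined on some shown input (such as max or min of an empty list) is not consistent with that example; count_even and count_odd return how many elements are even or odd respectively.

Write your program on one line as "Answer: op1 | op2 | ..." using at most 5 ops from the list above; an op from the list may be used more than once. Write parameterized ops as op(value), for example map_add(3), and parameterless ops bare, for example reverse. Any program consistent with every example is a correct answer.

map_neg | drop(2) | map_mul(4) | min

Check, running the answer program on each example:
  [17, 15, -25, 12, -46, -20, 37] -> [-17, -15, 25, -12, 46, 20, -37] -> [25, -12, 46, 20, -37] -> [100, -48, 184, 80, -148] -> -148
  [-1, -16, 3, -4] -> [1, 16, -3, 4] -> [-3, 4] -> [-12, 16] -> -12
  [46, -1, 30, -41, 12, 10, 20, 11] -> [-46, 1, -30, 41, -12, -10, -20, -11] -> [-30, 41, -12, -10, -20, -11] -> [-120, 164, -48, -40, -80, -44] -> -120
  [42, 23, 33, -47, -31, -1, -46, 47, 5, 3] -> [-42, -23, -33, 47, 31, 1, 46, -47, -5, -3] -> [-33, 47, 31, 1, 46, -47, -5, -3] -> [-132, 188, 124, 4, 184, -188, -20, -12] -> -188
  [-37, -47, -2, 41, 44] -> [37, 47, 2, -41, -44] -> [2, -41, -44] -> [8, -164, -176] -> -176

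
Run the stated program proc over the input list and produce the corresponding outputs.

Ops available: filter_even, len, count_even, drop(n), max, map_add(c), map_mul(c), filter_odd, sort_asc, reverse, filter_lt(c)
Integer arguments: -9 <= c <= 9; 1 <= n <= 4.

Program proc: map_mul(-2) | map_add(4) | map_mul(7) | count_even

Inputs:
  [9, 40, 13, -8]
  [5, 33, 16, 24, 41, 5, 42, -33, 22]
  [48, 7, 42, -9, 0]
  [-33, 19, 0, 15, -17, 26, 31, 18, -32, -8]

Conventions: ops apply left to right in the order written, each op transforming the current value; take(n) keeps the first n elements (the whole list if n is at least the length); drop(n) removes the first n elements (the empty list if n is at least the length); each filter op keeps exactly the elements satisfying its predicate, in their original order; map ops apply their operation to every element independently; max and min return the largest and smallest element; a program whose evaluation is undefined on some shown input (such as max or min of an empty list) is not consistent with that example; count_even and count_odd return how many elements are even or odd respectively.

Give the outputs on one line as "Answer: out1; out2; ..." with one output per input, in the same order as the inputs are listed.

4; 9; 5; 10

Execution, op by op:
  [9, 40, 13, -8] -> [-18, -80, -26, 16] -> [-14, -76, -22, 20] -> [-98, -532, -154, 140] -> 4
  [5, 33, 16, 24, 41, 5, 42, -33, 22] -> [-10, -66, -32, -48, -82, -10, -84, 66, -44] -> [-6, -62, -28, -44, -78, -6, -80, 70, -40] -> [-42, -434, -196, -308, -546, -42, -560, 490, -280] -> 9
  [48, 7, 42, -9, 0] -> [-96, -14, -84, 18, 0] -> [-92, -10, -80, 22, 4] -> [-644, -70, -560, 154, 28] -> 5
  [-33, 19, 0, 15, -17, 26, 31, 18, -32, -8] -> [66, -38, 0, -30, 34, -52, -62, -36, 64, 16] -> [70, -34, 4, -26, 38, -48, -58, -32, 68, 20] -> [490, -238, 28, -182, 266, -336, -406, -224, 476, 140] -> 10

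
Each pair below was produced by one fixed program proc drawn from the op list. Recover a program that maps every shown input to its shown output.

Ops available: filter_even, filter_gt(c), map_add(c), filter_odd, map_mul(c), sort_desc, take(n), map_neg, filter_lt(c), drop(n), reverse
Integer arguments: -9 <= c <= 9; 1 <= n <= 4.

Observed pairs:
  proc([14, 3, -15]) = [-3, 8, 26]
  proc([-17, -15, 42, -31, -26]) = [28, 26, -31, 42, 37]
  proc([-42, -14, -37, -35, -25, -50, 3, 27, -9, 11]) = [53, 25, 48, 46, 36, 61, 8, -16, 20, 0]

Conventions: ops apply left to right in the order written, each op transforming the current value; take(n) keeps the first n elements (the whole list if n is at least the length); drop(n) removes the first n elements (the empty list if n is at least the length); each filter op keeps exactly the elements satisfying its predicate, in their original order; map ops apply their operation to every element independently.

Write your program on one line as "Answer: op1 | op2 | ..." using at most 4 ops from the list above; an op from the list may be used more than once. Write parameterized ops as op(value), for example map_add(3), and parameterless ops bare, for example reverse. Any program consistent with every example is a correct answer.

map_add(-4) | map_add(-7) | map_neg

Check, running the answer program on each example:
  [14, 3, -15] -> [10, -1, -19] -> [3, -8, -26] -> [-3, 8, 26]
  [-17, -15, 42, -31, -26] -> [-21, -19, 38, -35, -30] -> [-28, -26, 31, -42, -37] -> [28, 26, -31, 42, 37]
  [-42, -14, -37, -35, -25, -50, 3, 27, -9, 11] -> [-46, -18, -41, -39, -29, -54, -1, 23, -13, 7] -> [-53, -25, -48, -46, -36, -61, -8, 16, -20, 0] -> [53, 25, 48, 46, 36, 61, 8, -16, 20, 0]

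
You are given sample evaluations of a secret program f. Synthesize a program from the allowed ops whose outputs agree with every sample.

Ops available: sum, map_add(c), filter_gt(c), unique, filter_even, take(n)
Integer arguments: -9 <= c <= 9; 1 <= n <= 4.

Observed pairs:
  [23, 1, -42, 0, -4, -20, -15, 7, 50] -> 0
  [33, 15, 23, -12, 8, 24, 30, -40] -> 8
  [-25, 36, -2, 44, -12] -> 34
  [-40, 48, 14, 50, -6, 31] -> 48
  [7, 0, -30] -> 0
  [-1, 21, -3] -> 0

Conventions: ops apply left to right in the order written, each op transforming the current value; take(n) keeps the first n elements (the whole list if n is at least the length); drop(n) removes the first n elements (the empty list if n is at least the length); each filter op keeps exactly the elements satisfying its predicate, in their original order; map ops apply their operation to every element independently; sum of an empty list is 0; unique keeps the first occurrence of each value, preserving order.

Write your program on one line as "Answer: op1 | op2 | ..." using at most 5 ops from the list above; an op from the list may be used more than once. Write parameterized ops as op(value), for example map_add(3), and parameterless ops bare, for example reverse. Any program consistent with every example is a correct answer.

filter_even | take(2) | filter_gt(-7) | sum

Check, running the answer program on each example:
  [23, 1, -42, 0, -4, -20, -15, 7, 50] -> [-42, 0, -4, -20, 50] -> [-42, 0] -> [0] -> 0
  [33, 15, 23, -12, 8, 24, 30, -40] -> [-12, 8, 24, 30, -40] -> [-12, 8] -> [8] -> 8
  [-25, 36, -2, 44, -12] -> [36, -2, 44, -12] -> [36, -2] -> [36, -2] -> 34
  [-40, 48, 14, 50, -6, 31] -> [-40, 48, 14, 50, -6] -> [-40, 48] -> [48] -> 48
  [7, 0, -30] -> [0, -30] -> [0, -30] -> [0] -> 0
  [-1, 21, -3] -> [] -> [] -> [] -> 0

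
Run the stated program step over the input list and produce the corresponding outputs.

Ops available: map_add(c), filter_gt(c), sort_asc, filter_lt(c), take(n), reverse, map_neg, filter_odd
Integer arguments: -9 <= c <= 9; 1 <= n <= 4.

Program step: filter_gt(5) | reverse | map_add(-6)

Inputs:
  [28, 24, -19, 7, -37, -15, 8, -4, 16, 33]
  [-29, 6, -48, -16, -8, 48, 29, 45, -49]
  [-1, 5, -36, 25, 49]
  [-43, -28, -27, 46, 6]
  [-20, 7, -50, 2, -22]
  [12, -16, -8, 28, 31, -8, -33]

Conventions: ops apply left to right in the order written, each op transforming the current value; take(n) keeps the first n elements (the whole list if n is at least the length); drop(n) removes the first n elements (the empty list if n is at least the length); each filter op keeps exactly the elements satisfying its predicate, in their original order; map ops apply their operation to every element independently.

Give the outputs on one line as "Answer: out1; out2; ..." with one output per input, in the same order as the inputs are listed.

[27, 10, 2, 1, 18, 22]; [39, 23, 42, 0]; [43, 19]; [0, 40]; [1]; [25, 22, 6]

Execution, op by op:
  [28, 24, -19, 7, -37, -15, 8, -4, 16, 33] -> [28, 24, 7, 8, 16, 33] -> [33, 16, 8, 7, 24, 28] -> [27, 10, 2, 1, 18, 22]
  [-29, 6, -48, -16, -8, 48, 29, 45, -49] -> [6, 48, 29, 45] -> [45, 29, 48, 6] -> [39, 23, 42, 0]
  [-1, 5, -36, 25, 49] -> [25, 49] -> [49, 25] -> [43, 19]
  [-43, -28, -27, 46, 6] -> [46, 6] -> [6, 46] -> [0, 40]
  [-20, 7, -50, 2, -22] -> [7] -> [7] -> [1]
  [12, -16, -8, 28, 31, -8, -33] -> [12, 28, 31] -> [31, 28, 12] -> [25, 22, 6]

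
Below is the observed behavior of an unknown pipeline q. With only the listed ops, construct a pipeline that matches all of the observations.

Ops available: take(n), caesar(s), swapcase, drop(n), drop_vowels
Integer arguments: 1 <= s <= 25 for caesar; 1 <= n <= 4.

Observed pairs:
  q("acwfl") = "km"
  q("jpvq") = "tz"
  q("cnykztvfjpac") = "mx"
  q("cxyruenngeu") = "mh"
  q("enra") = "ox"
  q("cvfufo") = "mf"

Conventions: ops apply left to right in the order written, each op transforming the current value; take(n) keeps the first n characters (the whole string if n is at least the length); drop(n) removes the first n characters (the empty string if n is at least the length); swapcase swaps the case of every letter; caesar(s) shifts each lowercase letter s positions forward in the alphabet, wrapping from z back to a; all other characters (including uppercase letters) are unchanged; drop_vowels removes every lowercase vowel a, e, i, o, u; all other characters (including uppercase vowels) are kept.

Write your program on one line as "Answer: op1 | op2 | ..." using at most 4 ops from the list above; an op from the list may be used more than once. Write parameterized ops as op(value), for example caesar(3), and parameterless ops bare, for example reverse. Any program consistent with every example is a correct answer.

caesar(7) | take(3) | take(2) | caesar(3)

Check, running the answer program on each example:
  "acwfl" -> "hjdms" -> "hjd" -> "hj" -> "km"
  "jpvq" -> "qwcx" -> "qwc" -> "qw" -> "tz"
  "cnykztvfjpac" -> "jufrgacmqwhj" -> "juf" -> "ju" -> "mx"
  "cxyruenngeu" -> "jefybluunlb" -> "jef" -> "je" -> "mh"
  "enra" -> "luyh" -> "luy" -> "lu" -> "ox"
  "cvfufo" -> "jcmbmv" -> "jcm" -> "jc" -> "mf"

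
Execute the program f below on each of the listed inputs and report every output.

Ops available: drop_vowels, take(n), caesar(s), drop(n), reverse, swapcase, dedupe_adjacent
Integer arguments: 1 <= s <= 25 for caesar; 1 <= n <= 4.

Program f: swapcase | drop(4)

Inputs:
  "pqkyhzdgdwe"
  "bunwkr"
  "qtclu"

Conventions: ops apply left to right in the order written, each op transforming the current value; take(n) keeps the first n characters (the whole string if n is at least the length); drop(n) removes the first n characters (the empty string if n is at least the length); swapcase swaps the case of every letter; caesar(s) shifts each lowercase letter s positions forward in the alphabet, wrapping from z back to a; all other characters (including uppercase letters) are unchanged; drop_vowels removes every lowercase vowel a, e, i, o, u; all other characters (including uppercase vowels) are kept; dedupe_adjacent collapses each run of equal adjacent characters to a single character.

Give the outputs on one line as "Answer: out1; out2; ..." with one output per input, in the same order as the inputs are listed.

Execution, op by op:
  "pqkyhzdgdwe" -> "PQKYHZDGDWE" -> "HZDGDWE"
  "bunwkr" -> "BUNWKR" -> "KR"
  "qtclu" -> "QTCLU" -> "U"

"HZDGDWE"; "KR"; "U"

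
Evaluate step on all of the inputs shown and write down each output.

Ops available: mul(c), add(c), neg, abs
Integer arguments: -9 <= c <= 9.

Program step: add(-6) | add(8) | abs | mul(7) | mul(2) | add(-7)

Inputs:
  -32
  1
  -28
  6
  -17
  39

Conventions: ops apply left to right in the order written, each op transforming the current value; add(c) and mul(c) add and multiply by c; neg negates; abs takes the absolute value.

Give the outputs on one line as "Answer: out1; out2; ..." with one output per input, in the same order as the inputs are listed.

Execution, op by op:
  -32 -> -38 -> -30 -> 30 -> 210 -> 420 -> 413
  1 -> -5 -> 3 -> 3 -> 21 -> 42 -> 35
  -28 -> -34 -> -26 -> 26 -> 182 -> 364 -> 357
  6 -> 0 -> 8 -> 8 -> 56 -> 112 -> 105
  -17 -> -23 -> -15 -> 15 -> 105 -> 210 -> 203
  39 -> 33 -> 41 -> 41 -> 287 -> 574 -> 567

413; 35; 357; 105; 203; 567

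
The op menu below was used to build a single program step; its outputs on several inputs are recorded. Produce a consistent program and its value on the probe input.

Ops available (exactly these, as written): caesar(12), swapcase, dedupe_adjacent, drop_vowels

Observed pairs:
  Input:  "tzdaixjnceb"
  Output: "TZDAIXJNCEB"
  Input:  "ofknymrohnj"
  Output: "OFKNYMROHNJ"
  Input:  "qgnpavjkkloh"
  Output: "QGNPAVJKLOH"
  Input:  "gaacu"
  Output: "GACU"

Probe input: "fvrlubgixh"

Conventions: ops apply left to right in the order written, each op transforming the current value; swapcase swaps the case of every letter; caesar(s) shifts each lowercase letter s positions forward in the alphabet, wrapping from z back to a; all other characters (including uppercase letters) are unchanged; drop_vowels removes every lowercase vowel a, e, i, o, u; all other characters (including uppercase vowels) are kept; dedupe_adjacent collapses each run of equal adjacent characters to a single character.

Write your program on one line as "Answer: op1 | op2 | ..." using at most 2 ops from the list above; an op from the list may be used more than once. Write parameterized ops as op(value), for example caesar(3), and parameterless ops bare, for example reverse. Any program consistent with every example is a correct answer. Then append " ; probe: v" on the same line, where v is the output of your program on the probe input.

dedupe_adjacent | swapcase ; probe: "FVRLUBGIXH"

Check, running the answer program on each example:
  "tzdaixjnceb" -> "tzdaixjnceb" -> "TZDAIXJNCEB"
  "ofknymrohnj" -> "ofknymrohnj" -> "OFKNYMROHNJ"
  "qgnpavjkkloh" -> "qgnpavjkloh" -> "QGNPAVJKLOH"
  "gaacu" -> "gacu" -> "GACU"
  probe: "fvrlubgixh" -> "fvrlubgixh" -> "FVRLUBGIXH"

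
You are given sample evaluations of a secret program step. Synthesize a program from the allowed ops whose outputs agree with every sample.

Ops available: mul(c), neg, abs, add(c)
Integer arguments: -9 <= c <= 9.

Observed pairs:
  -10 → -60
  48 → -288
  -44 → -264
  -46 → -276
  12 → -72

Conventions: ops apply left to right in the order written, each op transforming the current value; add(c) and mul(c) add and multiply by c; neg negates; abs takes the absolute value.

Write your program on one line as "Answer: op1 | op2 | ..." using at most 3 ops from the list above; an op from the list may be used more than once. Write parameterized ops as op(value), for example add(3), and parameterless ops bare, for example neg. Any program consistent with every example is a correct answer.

mul(-6) | abs | mul(-1)

Check, running the answer program on each example:
  -10 -> 60 -> 60 -> -60
  48 -> -288 -> 288 -> -288
  -44 -> 264 -> 264 -> -264
  -46 -> 276 -> 276 -> -276
  12 -> -72 -> 72 -> -72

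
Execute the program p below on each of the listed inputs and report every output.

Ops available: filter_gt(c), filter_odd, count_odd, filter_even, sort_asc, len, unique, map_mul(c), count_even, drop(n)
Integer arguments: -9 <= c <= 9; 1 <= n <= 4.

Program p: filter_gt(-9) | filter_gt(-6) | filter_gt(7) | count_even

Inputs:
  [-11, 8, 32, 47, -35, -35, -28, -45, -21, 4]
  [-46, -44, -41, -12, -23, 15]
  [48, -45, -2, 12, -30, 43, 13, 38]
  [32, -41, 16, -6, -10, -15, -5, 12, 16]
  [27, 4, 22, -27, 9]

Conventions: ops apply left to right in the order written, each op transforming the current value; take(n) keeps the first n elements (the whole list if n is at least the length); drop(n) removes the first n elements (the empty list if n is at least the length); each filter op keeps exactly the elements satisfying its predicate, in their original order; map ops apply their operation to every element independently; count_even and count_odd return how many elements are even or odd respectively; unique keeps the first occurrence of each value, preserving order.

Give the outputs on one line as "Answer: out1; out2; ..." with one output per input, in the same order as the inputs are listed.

Execution, op by op:
  [-11, 8, 32, 47, -35, -35, -28, -45, -21, 4] -> [8, 32, 47, 4] -> [8, 32, 47, 4] -> [8, 32, 47] -> 2
  [-46, -44, -41, -12, -23, 15] -> [15] -> [15] -> [15] -> 0
  [48, -45, -2, 12, -30, 43, 13, 38] -> [48, -2, 12, 43, 13, 38] -> [48, -2, 12, 43, 13, 38] -> [48, 12, 43, 13, 38] -> 3
  [32, -41, 16, -6, -10, -15, -5, 12, 16] -> [32, 16, -6, -5, 12, 16] -> [32, 16, -5, 12, 16] -> [32, 16, 12, 16] -> 4
  [27, 4, 22, -27, 9] -> [27, 4, 22, 9] -> [27, 4, 22, 9] -> [27, 22, 9] -> 1

2; 0; 3; 4; 1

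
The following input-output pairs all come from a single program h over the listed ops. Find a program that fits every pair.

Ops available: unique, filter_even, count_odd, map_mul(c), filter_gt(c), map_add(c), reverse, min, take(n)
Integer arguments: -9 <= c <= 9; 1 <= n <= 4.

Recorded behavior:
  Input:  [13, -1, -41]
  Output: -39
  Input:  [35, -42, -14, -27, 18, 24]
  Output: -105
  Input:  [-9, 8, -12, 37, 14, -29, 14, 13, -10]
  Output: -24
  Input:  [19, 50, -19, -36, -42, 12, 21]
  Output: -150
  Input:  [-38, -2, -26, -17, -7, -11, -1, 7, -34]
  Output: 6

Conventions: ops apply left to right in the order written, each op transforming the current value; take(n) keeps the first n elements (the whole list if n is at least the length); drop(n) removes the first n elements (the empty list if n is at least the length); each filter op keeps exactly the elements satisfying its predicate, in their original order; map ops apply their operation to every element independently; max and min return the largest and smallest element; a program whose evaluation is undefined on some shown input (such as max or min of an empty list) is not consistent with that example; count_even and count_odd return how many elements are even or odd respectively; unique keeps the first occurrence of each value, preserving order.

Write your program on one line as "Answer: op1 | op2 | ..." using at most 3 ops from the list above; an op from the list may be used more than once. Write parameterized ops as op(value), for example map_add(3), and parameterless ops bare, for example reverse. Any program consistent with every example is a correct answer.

take(2) | map_mul(-3) | min

Check, running the answer program on each example:
  [13, -1, -41] -> [13, -1] -> [-39, 3] -> -39
  [35, -42, -14, -27, 18, 24] -> [35, -42] -> [-105, 126] -> -105
  [-9, 8, -12, 37, 14, -29, 14, 13, -10] -> [-9, 8] -> [27, -24] -> -24
  [19, 50, -19, -36, -42, 12, 21] -> [19, 50] -> [-57, -150] -> -150
  [-38, -2, -26, -17, -7, -11, -1, 7, -34] -> [-38, -2] -> [114, 6] -> 6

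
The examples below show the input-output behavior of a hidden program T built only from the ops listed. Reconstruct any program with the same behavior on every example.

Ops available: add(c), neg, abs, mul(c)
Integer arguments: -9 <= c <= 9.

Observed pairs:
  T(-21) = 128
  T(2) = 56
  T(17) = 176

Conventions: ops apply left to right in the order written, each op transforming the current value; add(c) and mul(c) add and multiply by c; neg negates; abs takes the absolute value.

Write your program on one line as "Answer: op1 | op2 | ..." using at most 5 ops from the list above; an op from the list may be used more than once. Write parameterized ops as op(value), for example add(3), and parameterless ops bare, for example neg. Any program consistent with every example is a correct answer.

add(5) | mul(-4) | mul(2) | neg | abs

Check, running the answer program on each example:
  -21 -> -16 -> 64 -> 128 -> -128 -> 128
  2 -> 7 -> -28 -> -56 -> 56 -> 56
  17 -> 22 -> -88 -> -176 -> 176 -> 176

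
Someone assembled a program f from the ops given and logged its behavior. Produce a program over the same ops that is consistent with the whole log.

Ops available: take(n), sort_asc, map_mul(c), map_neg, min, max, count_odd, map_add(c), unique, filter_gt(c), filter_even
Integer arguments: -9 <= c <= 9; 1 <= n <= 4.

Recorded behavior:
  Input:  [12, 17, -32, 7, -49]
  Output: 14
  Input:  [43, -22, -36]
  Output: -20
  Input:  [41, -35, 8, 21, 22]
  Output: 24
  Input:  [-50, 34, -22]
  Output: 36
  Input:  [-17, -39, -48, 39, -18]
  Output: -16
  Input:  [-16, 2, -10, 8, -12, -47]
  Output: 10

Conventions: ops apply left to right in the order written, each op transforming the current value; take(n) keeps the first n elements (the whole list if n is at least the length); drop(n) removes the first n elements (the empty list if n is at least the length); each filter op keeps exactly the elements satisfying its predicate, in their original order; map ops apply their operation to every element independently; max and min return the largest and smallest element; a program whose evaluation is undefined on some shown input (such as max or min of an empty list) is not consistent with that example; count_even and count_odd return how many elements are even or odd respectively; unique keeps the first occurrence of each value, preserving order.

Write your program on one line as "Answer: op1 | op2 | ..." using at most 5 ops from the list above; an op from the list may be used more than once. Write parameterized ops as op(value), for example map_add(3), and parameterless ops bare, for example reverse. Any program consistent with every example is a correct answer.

filter_even | sort_asc | map_add(2) | max

Check, running the answer program on each example:
  [12, 17, -32, 7, -49] -> [12, -32] -> [-32, 12] -> [-30, 14] -> 14
  [43, -22, -36] -> [-22, -36] -> [-36, -22] -> [-34, -20] -> -20
  [41, -35, 8, 21, 22] -> [8, 22] -> [8, 22] -> [10, 24] -> 24
  [-50, 34, -22] -> [-50, 34, -22] -> [-50, -22, 34] -> [-48, -20, 36] -> 36
  [-17, -39, -48, 39, -18] -> [-48, -18] -> [-48, -18] -> [-46, -16] -> -16
  [-16, 2, -10, 8, -12, -47] -> [-16, 2, -10, 8, -12] -> [-16, -12, -10, 2, 8] -> [-14, -10, -8, 4, 10] -> 10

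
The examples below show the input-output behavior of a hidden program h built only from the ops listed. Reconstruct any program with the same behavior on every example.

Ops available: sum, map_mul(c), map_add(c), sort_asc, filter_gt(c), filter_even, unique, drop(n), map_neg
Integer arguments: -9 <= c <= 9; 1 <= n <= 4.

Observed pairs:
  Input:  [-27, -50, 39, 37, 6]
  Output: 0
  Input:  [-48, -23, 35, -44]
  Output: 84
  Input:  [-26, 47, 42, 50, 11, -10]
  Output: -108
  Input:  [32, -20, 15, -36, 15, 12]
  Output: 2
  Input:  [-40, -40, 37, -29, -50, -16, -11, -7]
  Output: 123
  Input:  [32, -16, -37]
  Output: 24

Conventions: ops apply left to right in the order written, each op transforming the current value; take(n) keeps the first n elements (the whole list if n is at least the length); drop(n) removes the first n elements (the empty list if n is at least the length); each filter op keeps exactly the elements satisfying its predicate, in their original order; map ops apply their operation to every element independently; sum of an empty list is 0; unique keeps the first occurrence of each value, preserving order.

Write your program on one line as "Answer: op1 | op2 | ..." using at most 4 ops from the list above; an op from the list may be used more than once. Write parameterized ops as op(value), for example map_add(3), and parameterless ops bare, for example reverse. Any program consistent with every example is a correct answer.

unique | map_add(-1) | map_neg | sum

Check, running the answer program on each example:
  [-27, -50, 39, 37, 6] -> [-27, -50, 39, 37, 6] -> [-28, -51, 38, 36, 5] -> [28, 51, -38, -36, -5] -> 0
  [-48, -23, 35, -44] -> [-48, -23, 35, -44] -> [-49, -24, 34, -45] -> [49, 24, -34, 45] -> 84
  [-26, 47, 42, 50, 11, -10] -> [-26, 47, 42, 50, 11, -10] -> [-27, 46, 41, 49, 10, -11] -> [27, -46, -41, -49, -10, 11] -> -108
  [32, -20, 15, -36, 15, 12] -> [32, -20, 15, -36, 12] -> [31, -21, 14, -37, 11] -> [-31, 21, -14, 37, -11] -> 2
  [-40, -40, 37, -29, -50, -16, -11, -7] -> [-40, 37, -29, -50, -16, -11, -7] -> [-41, 36, -30, -51, -17, -12, -8] -> [41, -36, 30, 51, 17, 12, 8] -> 123
  [32, -16, -37] -> [32, -16, -37] -> [31, -17, -38] -> [-31, 17, 38] -> 24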